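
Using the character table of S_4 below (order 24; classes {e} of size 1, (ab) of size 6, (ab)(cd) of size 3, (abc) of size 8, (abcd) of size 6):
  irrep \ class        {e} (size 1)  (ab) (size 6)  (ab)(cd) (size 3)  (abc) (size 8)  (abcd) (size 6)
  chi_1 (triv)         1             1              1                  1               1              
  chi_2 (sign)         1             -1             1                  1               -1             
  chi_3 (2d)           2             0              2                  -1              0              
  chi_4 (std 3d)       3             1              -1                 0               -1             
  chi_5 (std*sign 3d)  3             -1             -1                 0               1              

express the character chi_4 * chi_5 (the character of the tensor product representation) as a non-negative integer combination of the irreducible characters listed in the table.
chi_4 tensor chi_5 = chi_2 + chi_3 + chi_4 + chi_5 (all other irreducibles have multiplicity 0).

Explanation: The character of a tensor product is the pointwise product (chi_4 * chi_5)(C) = chi_4(C) * chi_5(C):
  {e}: (3)*(3), (ab): (1)*(-1), (ab)(cd): (-1)*(-1), (abc): (0)*(0), (abcd): (-1)*(1)
so (chi_4 * chi_5) takes values
  {e} -> 9, (ab) -> -1, (ab)(cd) -> 1, (abc) -> 0, (abcd) -> -1.
Now take the inner product of this character with each irreducible chi from the table, <chi_4*chi_5, chi> = (1/24) sum_C |C| (chi_4*chi_5)(C) conj(chi(C)):
  <chi_4*chi_5, chi_1> = (1/24)[1*(9)*conj(1) + 6*(-1)*conj(1) + 3*(1)*conj(1) + 8*(0)*conj(1) + 6*(-1)*conj(1)]
      = (1/24)[(9) + (-6) + (3) + (0) + (-6)] = 0/24 = 0
  <chi_4*chi_5, chi_2> = (1/24)[1*(9)*conj(1) + 6*(-1)*conj(-1) + 3*(1)*conj(1) + 8*(0)*conj(1) + 6*(-1)*conj(-1)]
      = (1/24)[(9) + (6) + (3) + (0) + (6)] = 24/24 = 1
  <chi_4*chi_5, chi_3> = (1/24)[1*(9)*conj(2) + 6*(-1)*conj(0) + 3*(1)*conj(2) + 8*(0)*conj(-1) + 6*(-1)*conj(0)]
      = (1/24)[(18) + (0) + (6) + (0) + (0)] = 24/24 = 1
  <chi_4*chi_5, chi_4> = (1/24)[1*(9)*conj(3) + 6*(-1)*conj(1) + 3*(1)*conj(-1) + 8*(0)*conj(0) + 6*(-1)*conj(-1)]
      = (1/24)[(27) + (-6) + (-3) + (0) + (6)] = 24/24 = 1
  <chi_4*chi_5, chi_5> = (1/24)[1*(9)*conj(3) + 6*(-1)*conj(-1) + 3*(1)*conj(-1) + 8*(0)*conj(0) + 6*(-1)*conj(1)]
      = (1/24)[(27) + (6) + (-3) + (0) + (-6)] = 24/24 = 1
Hence the multiplicities are chi_2: 1, chi_3: 1, chi_4: 1, chi_5: 1. Dimension check: dim(chi_4)*dim(chi_5) = 3*3 = 9 and sum (mult * dim) = 1*1 + 1*2 + 1*3 + 1*3 = 9.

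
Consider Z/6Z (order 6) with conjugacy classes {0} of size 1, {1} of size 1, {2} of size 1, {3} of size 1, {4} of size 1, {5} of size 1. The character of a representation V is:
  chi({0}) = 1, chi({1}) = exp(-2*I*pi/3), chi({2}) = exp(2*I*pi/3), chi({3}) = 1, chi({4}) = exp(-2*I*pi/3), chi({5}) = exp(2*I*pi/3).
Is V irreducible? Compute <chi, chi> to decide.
Irreducible: <chi, chi> = 1.

Argument: <chi, chi> = (1/|G|) sum_C |C| * |chi(C)|^2 = (1/6)[1*|1|^2 + 1*|exp(-2*I*pi/3)|^2 + 1*|exp(2*I*pi/3)|^2 + 1*|1|^2 + 1*|exp(-2*I*pi/3)|^2 + 1*|exp(2*I*pi/3)|^2]
  = (1/6)[(1) + (1) + (1) + (1) + (1) + (1)] = 6/6 = 1.
(Exp terms are combined using exp(i*s)*conj(exp(i*t)) = exp(i*(s-t)), and sums of them are collapsed using the identity that for every m > 1 the m distinct m-th roots of unity sum to 0, e.g. 1 + exp(2*I*pi/3) + exp(-2*I*pi/3) = 0.)
A character is irreducible iff <chi, chi> = 1, so this representation is irreducible.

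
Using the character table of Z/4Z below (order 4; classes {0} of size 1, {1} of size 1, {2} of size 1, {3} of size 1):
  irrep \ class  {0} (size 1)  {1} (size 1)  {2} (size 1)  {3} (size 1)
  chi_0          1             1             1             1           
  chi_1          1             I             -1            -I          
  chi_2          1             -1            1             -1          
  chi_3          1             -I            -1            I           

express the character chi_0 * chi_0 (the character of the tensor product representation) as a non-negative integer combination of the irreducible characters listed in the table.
chi_0 tensor chi_0 = chi_0 (all other irreducibles have multiplicity 0).

Proof sketch: The character of a tensor product is the pointwise product (chi_0 * chi_0)(C) = chi_0(C) * chi_0(C):
  {0}: (1)*(1), {1}: (1)*(1), {2}: (1)*(1), {3}: (1)*(1)
so (chi_0 * chi_0) takes values
  {0} -> 1, {1} -> 1, {2} -> 1, {3} -> 1.
Now take the inner product of this character with each irreducible chi from the table, <chi_0*chi_0, chi> = (1/4) sum_C |C| (chi_0*chi_0)(C) conj(chi(C)):
  <chi_0*chi_0, chi_0> = (1/4)[1*(1)*conj(1) + 1*(1)*conj(1) + 1*(1)*conj(1) + 1*(1)*conj(1)]
      = (1/4)[(1) + (1) + (1) + (1)] = 4/4 = 1
  <chi_0*chi_0, chi_1> = (1/4)[1*(1)*conj(1) + 1*(1)*conj(I) + 1*(1)*conj(-1) + 1*(1)*conj(-I)]
      = (1/4)[(1) + (-I) + (-1) + (I)] = 0/4 = 0
  <chi_0*chi_0, chi_2> = (1/4)[1*(1)*conj(1) + 1*(1)*conj(-1) + 1*(1)*conj(1) + 1*(1)*conj(-1)]
      = (1/4)[(1) + (-1) + (1) + (-1)] = 0/4 = 0
  <chi_0*chi_0, chi_3> = (1/4)[1*(1)*conj(1) + 1*(1)*conj(-I) + 1*(1)*conj(-1) + 1*(1)*conj(I)]
      = (1/4)[(1) + (I) + (-1) + (-I)] = 0/4 = 0
(Exp terms are combined using exp(i*s)*conj(exp(i*t)) = exp(i*(s-t)), and sums of them are collapsed using the identity that for every m > 1 the m distinct m-th roots of unity sum to 0, e.g. 1 + exp(2*I*pi/3) + exp(-2*I*pi/3) = 0.)
Hence the multiplicities are chi_0: 1. Dimension check: dim(chi_0)*dim(chi_0) = 1*1 = 1 and sum (mult * dim) = 1*1 = 1.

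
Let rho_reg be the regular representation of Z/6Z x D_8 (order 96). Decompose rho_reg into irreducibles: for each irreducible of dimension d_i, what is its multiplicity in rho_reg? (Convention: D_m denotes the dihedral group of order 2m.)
Each irreducible V_i of dimension d_i appears with multiplicity d_i, i.e. rho_reg = (direct sum over all irreducibles V_i) d_i V_i. The irreducible dimensions for Z/6Z x D_8 are 1, 1, 1, 1, 1, 1, 1, 1, 1, 1, 1, 1, 1, 1, 1, 1, 1, 1, 1, 1, 1, 1, 1, 1, 2, 2, 2, 2, 2, 2, 2, 2, 2, 2, 2, 2, 2, 2, 2, 2, 2, 2: 24 irreducibles of dimension 1, each with multiplicity 1; 18 irreducibles of dimension 2, each with multiplicity 2. Total dimension 24*1*1 + 18*2*2 = 96 = |G|.

Derivation: General theorem: in the regular representation of a finite group G, each irreducible appears with multiplicity equal to its dimension. Check: dim(rho_reg) = sum d_i^2 = 1 + 1 + 1 + 1 + 1 + 1 + 1 + 1 + 1 + 1 + 1 + 1 + 1 + 1 + 1 + 1 + 1 + 1 + 1 + 1 + 1 + 1 + 1 + 1 + 4 + 4 + 4 + 4 + 4 + 4 + 4 + 4 + 4 + 4 + 4 + 4 + 4 + 4 + 4 + 4 + 4 + 4 = 96 = |G|.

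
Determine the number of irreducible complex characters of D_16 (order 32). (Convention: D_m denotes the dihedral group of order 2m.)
11

Derivation: The number of irreducible complex representations of a finite group equals its number of conjugacy classes. D_16 has 11 conjugacy classes (n/2 + 3 for n even), so D_16 (order 32) has exactly 11 irreducible complex representations.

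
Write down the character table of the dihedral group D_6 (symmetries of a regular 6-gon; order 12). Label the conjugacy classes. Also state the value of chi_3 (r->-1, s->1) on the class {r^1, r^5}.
Conjugacy classes: {e} of size 1, {r^3} of size 1, {r^1, r^5} of size 2, {r^2, r^4} of size 2, {s, sr^2, ...} of size 3, {sr, sr^3, ...} of size 3.
Character table:
  irrep \ class              {e} (size 1)  {r^3} (size 1)  {r^1, r^5} (size 2)  {r^2, r^4} (size 2)  {s, sr^2, ...} (size 3)  {sr, sr^3, ...} (size 3)
  chi_1 (triv)               1             1               1                    1                    1                        1                       
  chi_2 (sign: r->1, s->-1)  1             1               1                    1                    -1                       -1                      
  chi_3 (r->-1, s->1)        1             -1              -1                   1                    1                        -1                      
  chi_4 (r->-1, s->-1)       1             -1              -1                   1                    -1                       1                       
  chi_5 (2d, j=1)            2             -2              1                    -1                   0                        0                       
  chi_6 (2d, j=2)            2             2               -1                   -1                   0                        0                       

Spot check: chi_3 (r->-1, s->1) on {r^1, r^5} = -1.

Solution. D_6 has order 2*6 = 12 with 6 conjugacy classes, hence 6 irreducibles. Sum of squared dims 1 + 1 + 1 + 1 + 4 + 4 = 12 = |G|. Linear characters come from the abelianisation; the 2-dimensional irreps have character r^k -> 2*cos(2*pi*j*k/6), reflections -> 0.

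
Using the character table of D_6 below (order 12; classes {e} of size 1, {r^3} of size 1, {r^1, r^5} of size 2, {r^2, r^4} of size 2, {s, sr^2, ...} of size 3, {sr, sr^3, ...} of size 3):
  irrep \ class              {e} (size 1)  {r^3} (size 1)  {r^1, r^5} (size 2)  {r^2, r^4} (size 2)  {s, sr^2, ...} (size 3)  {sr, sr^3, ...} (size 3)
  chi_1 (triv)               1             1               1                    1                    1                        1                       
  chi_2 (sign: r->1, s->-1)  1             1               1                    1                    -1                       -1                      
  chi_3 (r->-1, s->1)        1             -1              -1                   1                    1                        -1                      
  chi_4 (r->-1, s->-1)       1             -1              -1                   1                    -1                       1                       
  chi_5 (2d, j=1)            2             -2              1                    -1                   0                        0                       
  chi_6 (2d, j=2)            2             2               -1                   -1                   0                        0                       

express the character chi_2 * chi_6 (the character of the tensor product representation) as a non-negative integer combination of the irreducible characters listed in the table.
chi_2 tensor chi_6 = chi_6 (all other irreducibles have multiplicity 0).

Argument: The character of a tensor product is the pointwise product (chi_2 * chi_6)(C) = chi_2(C) * chi_6(C):
  {e}: (1)*(2), {r^3}: (1)*(2), {r^1, r^5}: (1)*(-1), {r^2, r^4}: (1)*(-1), {s, sr^2, ...}: (-1)*(0), {sr, sr^3, ...}: (-1)*(0)
so (chi_2 * chi_6) takes values
  {e} -> 2, {r^3} -> 2, {r^1, r^5} -> -1, {r^2, r^4} -> -1, {s, sr^2, ...} -> 0, {sr, sr^3, ...} -> 0.
Now take the inner product of this character with each irreducible chi from the table, <chi_2*chi_6, chi> = (1/12) sum_C |C| (chi_2*chi_6)(C) conj(chi(C)):
  <chi_2*chi_6, chi_1> = (1/12)[1*(2)*conj(1) + 1*(2)*conj(1) + 2*(-1)*conj(1) + 2*(-1)*conj(1) + 3*(0)*conj(1) + 3*(0)*conj(1)]
      = (1/12)[(2) + (2) + (-2) + (-2) + (0) + (0)] = 0/12 = 0
  <chi_2*chi_6, chi_2> = (1/12)[1*(2)*conj(1) + 1*(2)*conj(1) + 2*(-1)*conj(1) + 2*(-1)*conj(1) + 3*(0)*conj(-1) + 3*(0)*conj(-1)]
      = (1/12)[(2) + (2) + (-2) + (-2) + (0) + (0)] = 0/12 = 0
  <chi_2*chi_6, chi_3> = (1/12)[1*(2)*conj(1) + 1*(2)*conj(-1) + 2*(-1)*conj(-1) + 2*(-1)*conj(1) + 3*(0)*conj(1) + 3*(0)*conj(-1)]
      = (1/12)[(2) + (-2) + (2) + (-2) + (0) + (0)] = 0/12 = 0
  <chi_2*chi_6, chi_4> = (1/12)[1*(2)*conj(1) + 1*(2)*conj(-1) + 2*(-1)*conj(-1) + 2*(-1)*conj(1) + 3*(0)*conj(-1) + 3*(0)*conj(1)]
      = (1/12)[(2) + (-2) + (2) + (-2) + (0) + (0)] = 0/12 = 0
  <chi_2*chi_6, chi_5> = (1/12)[1*(2)*conj(2) + 1*(2)*conj(-2) + 2*(-1)*conj(1) + 2*(-1)*conj(-1) + 3*(0)*conj(0) + 3*(0)*conj(0)]
      = (1/12)[(4) + (-4) + (-2) + (2) + (0) + (0)] = 0/12 = 0
  <chi_2*chi_6, chi_6> = (1/12)[1*(2)*conj(2) + 1*(2)*conj(2) + 2*(-1)*conj(-1) + 2*(-1)*conj(-1) + 3*(0)*conj(0) + 3*(0)*conj(0)]
      = (1/12)[(4) + (4) + (2) + (2) + (0) + (0)] = 12/12 = 1
Hence the multiplicities are chi_6: 1. Dimension check: dim(chi_2)*dim(chi_6) = 1*2 = 2 and sum (mult * dim) = 1*2 = 2.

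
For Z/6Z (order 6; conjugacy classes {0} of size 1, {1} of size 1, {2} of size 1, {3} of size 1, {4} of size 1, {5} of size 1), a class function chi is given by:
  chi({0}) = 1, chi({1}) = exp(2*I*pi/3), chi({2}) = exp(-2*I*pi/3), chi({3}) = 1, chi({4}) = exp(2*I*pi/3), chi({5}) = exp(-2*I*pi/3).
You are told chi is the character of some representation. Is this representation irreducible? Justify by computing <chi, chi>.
Irreducible: <chi, chi> = 1.

Proof sketch: <chi, chi> = (1/|G|) sum_C |C| * |chi(C)|^2 = (1/6)[1*|1|^2 + 1*|exp(2*I*pi/3)|^2 + 1*|exp(-2*I*pi/3)|^2 + 1*|1|^2 + 1*|exp(2*I*pi/3)|^2 + 1*|exp(-2*I*pi/3)|^2]
  = (1/6)[(1) + (1) + (1) + (1) + (1) + (1)] = 6/6 = 1.
(Exp terms are combined using exp(i*s)*conj(exp(i*t)) = exp(i*(s-t)), and sums of them are collapsed using the identity that for every m > 1 the m distinct m-th roots of unity sum to 0, e.g. 1 + exp(2*I*pi/3) + exp(-2*I*pi/3) = 0.)
A character is irreducible iff <chi, chi> = 1, so this representation is irreducible.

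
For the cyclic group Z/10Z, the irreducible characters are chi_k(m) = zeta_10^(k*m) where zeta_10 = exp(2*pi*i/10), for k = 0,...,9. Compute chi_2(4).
chi_2(4) = zeta_10^8 = exp(-2*I*pi/5)

Derivation: chi_2(4) = zeta_10^(2*4) = zeta_10^8. Since zeta_10^10 = 1, this equals zeta_10^8 = exp(2*pi*i*8/10) = exp(-2*I*pi/5).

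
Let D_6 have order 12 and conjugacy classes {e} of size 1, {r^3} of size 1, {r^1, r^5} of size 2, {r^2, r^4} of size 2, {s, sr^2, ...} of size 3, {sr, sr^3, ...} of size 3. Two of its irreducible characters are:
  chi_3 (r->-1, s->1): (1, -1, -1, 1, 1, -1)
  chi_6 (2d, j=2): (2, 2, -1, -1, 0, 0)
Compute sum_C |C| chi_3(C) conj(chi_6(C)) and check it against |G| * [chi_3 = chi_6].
Sum = 0; so <chi_3, chi_6> = 0 (distinct irreducibles are orthogonal).

Explanation: Compute term by term over conjugacy classes (|C| * chi_3(C) * conj(chi_6(C))):
  1*(1)*conj(2) + 1*(-1)*conj(2) + 2*(-1)*conj(-1) + 2*(1)*conj(-1) + 3*(1)*conj(0) + 3*(-1)*conj(0)
  = (2) + (-2) + (2) + (-2) + (0) + (0)
  = 0.
Dividing by |G| = 12 gives 0/12 = 0, matching the row-orthogonality relation <chi_3, chi_6> = [chi_3 = chi_6].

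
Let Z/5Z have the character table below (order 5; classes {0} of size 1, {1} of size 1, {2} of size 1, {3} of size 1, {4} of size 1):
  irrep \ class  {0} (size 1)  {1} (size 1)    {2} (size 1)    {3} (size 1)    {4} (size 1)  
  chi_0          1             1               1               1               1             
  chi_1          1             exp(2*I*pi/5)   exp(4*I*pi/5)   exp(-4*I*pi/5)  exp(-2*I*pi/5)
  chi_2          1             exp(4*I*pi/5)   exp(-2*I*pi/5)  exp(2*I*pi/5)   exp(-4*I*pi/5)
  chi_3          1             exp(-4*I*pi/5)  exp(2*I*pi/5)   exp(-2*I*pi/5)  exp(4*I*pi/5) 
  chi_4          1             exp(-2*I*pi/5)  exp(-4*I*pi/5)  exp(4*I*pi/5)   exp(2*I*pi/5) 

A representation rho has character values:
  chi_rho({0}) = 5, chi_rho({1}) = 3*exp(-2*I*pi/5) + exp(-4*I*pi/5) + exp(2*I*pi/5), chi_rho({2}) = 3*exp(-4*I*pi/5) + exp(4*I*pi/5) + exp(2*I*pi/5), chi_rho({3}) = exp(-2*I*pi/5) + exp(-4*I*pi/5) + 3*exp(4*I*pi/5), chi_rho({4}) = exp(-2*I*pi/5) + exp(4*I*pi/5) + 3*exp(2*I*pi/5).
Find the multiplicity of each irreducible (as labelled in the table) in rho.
Multiplicities: chi_0: 0, chi_1: 1, chi_2: 0, chi_3: 1, chi_4: 3.

Reasoning: Use <chi_rho, chi> = (1/|G|) sum_C |C| * chi_rho(C) * conj(chi(C)) with |G| = 5 for each irreducible chi in the table:
  <chi_rho, chi_0> = (1/5)[1*(5)*conj(1) + 1*(3*exp(-2*I*pi/5) + exp(-4*I*pi/5) + exp(2*I*pi/5))*conj(1) + 1*(3*exp(-4*I*pi/5) + exp(4*I*pi/5) + exp(2*I*pi/5))*conj(1) + 1*(exp(-2*I*pi/5) + exp(-4*I*pi/5) + 3*exp(4*I*pi/5))*conj(1) + 1*(exp(-2*I*pi/5) + exp(4*I*pi/5) + 3*exp(2*I*pi/5))*conj(1)]
      = (1/5)[(5) + (3*exp(-2*I*pi/5) + exp(-4*I*pi/5) + exp(2*I*pi/5)) + (3*exp(-4*I*pi/5) + exp(4*I*pi/5) + exp(2*I*pi/5)) + (exp(-2*I*pi/5) + exp(-4*I*pi/5) + 3*exp(4*I*pi/5)) + (exp(-2*I*pi/5) + exp(4*I*pi/5) + 3*exp(2*I*pi/5))] = 0/5 = 0
  <chi_rho, chi_1> = (1/5)[1*(5)*conj(1) + 1*(3*exp(-2*I*pi/5) + exp(-4*I*pi/5) + exp(2*I*pi/5))*conj(exp(2*I*pi/5)) + 1*(3*exp(-4*I*pi/5) + exp(4*I*pi/5) + exp(2*I*pi/5))*conj(exp(4*I*pi/5)) + 1*(exp(-2*I*pi/5) + exp(-4*I*pi/5) + 3*exp(4*I*pi/5))*conj(exp(-4*I*pi/5)) + 1*(exp(-2*I*pi/5) + exp(4*I*pi/5) + 3*exp(2*I*pi/5))*conj(exp(-2*I*pi/5))]
      = (1/5)[(5) + (1 + 3*exp(-4*I*pi/5) + exp(4*I*pi/5)) + (1 + exp(-2*I*pi/5) + 3*exp(2*I*pi/5)) + (1 + 3*exp(-2*I*pi/5) + exp(2*I*pi/5)) + (1 + exp(-4*I*pi/5) + 3*exp(4*I*pi/5))] = 5/5 = 1
  <chi_rho, chi_2> = (1/5)[1*(5)*conj(1) + 1*(3*exp(-2*I*pi/5) + exp(-4*I*pi/5) + exp(2*I*pi/5))*conj(exp(4*I*pi/5)) + 1*(3*exp(-4*I*pi/5) + exp(4*I*pi/5) + exp(2*I*pi/5))*conj(exp(-2*I*pi/5)) + 1*(exp(-2*I*pi/5) + exp(-4*I*pi/5) + 3*exp(4*I*pi/5))*conj(exp(2*I*pi/5)) + 1*(exp(-2*I*pi/5) + exp(4*I*pi/5) + 3*exp(2*I*pi/5))*conj(exp(-4*I*pi/5))]
      = (1/5)[(5) + (exp(-2*I*pi/5) + exp(2*I*pi/5) + 3*exp(4*I*pi/5)) + (3*exp(-2*I*pi/5) + exp(-4*I*pi/5) + exp(4*I*pi/5)) + (exp(-4*I*pi/5) + exp(4*I*pi/5) + 3*exp(2*I*pi/5)) + (3*exp(-4*I*pi/5) + exp(-2*I*pi/5) + exp(2*I*pi/5))] = 0/5 = 0
  <chi_rho, chi_3> = (1/5)[1*(5)*conj(1) + 1*(3*exp(-2*I*pi/5) + exp(-4*I*pi/5) + exp(2*I*pi/5))*conj(exp(-4*I*pi/5)) + 1*(3*exp(-4*I*pi/5) + exp(4*I*pi/5) + exp(2*I*pi/5))*conj(exp(2*I*pi/5)) + 1*(exp(-2*I*pi/5) + exp(-4*I*pi/5) + 3*exp(4*I*pi/5))*conj(exp(-2*I*pi/5)) + 1*(exp(-2*I*pi/5) + exp(4*I*pi/5) + 3*exp(2*I*pi/5))*conj(exp(4*I*pi/5))]
      = (1/5)[(5) + (1 + exp(-4*I*pi/5) + 3*exp(2*I*pi/5)) + (1 + exp(2*I*pi/5) + 3*exp(4*I*pi/5)) + (1 + 3*exp(-4*I*pi/5) + exp(-2*I*pi/5)) + (1 + 3*exp(-2*I*pi/5) + exp(4*I*pi/5))] = 5/5 = 1
  <chi_rho, chi_4> = (1/5)[1*(5)*conj(1) + 1*(3*exp(-2*I*pi/5) + exp(-4*I*pi/5) + exp(2*I*pi/5))*conj(exp(-2*I*pi/5)) + 1*(3*exp(-4*I*pi/5) + exp(4*I*pi/5) + exp(2*I*pi/5))*conj(exp(-4*I*pi/5)) + 1*(exp(-2*I*pi/5) + exp(-4*I*pi/5) + 3*exp(4*I*pi/5))*conj(exp(4*I*pi/5)) + 1*(exp(-2*I*pi/5) + exp(4*I*pi/5) + 3*exp(2*I*pi/5))*conj(exp(2*I*pi/5))]
      = (1/5)[(5) + (3 + exp(-2*I*pi/5) + exp(4*I*pi/5)) + (3 + exp(-2*I*pi/5) + exp(-4*I*pi/5)) + (3 + exp(4*I*pi/5) + exp(2*I*pi/5)) + (3 + exp(-4*I*pi/5) + exp(2*I*pi/5))] = 15/5 = 3
(Exp terms are combined using exp(i*s)*conj(exp(i*t)) = exp(i*(s-t)), and sums of them are collapsed using the identity that for every m > 1 the m distinct m-th roots of unity sum to 0, e.g. 1 + exp(2*I*pi/3) + exp(-2*I*pi/3) = 0.)
Dimension check: dim(rho) = sum (mult * dim) = 0*1 + 1*1 + 0*1 + 1*1 + 3*1 = 5 = chi_rho(e) = 5.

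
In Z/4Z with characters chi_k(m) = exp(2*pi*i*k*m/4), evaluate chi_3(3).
chi_3(3) = zeta_4^9 = I

Details: chi_3(3) = zeta_4^(3*3) = zeta_4^9. Since zeta_4^4 = 1, this equals zeta_4^1 = exp(2*pi*i*1/4) = I.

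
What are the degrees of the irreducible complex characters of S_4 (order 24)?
Dimensions: 1, 1, 2, 3, 3

Proof sketch: There are 5 irreducibles (= number of conjugacy classes). Their dimensions d_i satisfy sum d_i^2 = |G| = 24: 1 + 1 + 4 + 9 + 9 = 24.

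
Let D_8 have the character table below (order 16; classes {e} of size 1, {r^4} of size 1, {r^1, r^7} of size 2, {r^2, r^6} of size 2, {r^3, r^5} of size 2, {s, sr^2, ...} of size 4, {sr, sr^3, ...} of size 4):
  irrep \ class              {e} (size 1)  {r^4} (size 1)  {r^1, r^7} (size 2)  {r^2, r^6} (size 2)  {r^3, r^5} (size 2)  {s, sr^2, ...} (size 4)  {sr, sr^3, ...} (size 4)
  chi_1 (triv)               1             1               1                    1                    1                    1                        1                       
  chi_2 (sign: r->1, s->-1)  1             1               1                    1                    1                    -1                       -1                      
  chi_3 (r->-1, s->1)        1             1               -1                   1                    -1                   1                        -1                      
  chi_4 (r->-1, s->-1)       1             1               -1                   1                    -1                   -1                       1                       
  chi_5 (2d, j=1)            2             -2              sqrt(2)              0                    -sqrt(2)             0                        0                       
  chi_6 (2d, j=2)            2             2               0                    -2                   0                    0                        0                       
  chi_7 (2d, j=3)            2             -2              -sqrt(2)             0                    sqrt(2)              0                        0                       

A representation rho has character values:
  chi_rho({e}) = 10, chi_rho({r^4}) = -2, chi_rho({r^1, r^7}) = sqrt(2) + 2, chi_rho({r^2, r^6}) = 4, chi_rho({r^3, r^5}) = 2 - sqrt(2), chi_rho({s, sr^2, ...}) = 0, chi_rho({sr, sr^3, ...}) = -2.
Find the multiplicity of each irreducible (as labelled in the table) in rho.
Multiplicities: chi_1: 1, chi_2: 2, chi_3: 1, chi_4: 0, chi_5: 2, chi_6: 0, chi_7: 1.

Derivation: Use <chi_rho, chi> = (1/|G|) sum_C |C| * chi_rho(C) * conj(chi(C)) with |G| = 16 for each irreducible chi in the table:
  <chi_rho, chi_1> = (1/16)[1*(10)*conj(1) + 1*(-2)*conj(1) + 2*(sqrt(2) + 2)*conj(1) + 2*(4)*conj(1) + 2*(2 - sqrt(2))*conj(1) + 4*(0)*conj(1) + 4*(-2)*conj(1)]
      = (1/16)[(10) + (-2) + (2*sqrt(2) + 4) + (8) + (4 - 2*sqrt(2)) + (0) + (-8)] = 16/16 = 1
  <chi_rho, chi_2> = (1/16)[1*(10)*conj(1) + 1*(-2)*conj(1) + 2*(sqrt(2) + 2)*conj(1) + 2*(4)*conj(1) + 2*(2 - sqrt(2))*conj(1) + 4*(0)*conj(-1) + 4*(-2)*conj(-1)]
      = (1/16)[(10) + (-2) + (2*sqrt(2) + 4) + (8) + (4 - 2*sqrt(2)) + (0) + (8)] = 32/16 = 2
  <chi_rho, chi_3> = (1/16)[1*(10)*conj(1) + 1*(-2)*conj(1) + 2*(sqrt(2) + 2)*conj(-1) + 2*(4)*conj(1) + 2*(2 - sqrt(2))*conj(-1) + 4*(0)*conj(1) + 4*(-2)*conj(-1)]
      = (1/16)[(10) + (-2) + (-4 - 2*sqrt(2)) + (8) + (-4 + 2*sqrt(2)) + (0) + (8)] = 16/16 = 1
  <chi_rho, chi_4> = (1/16)[1*(10)*conj(1) + 1*(-2)*conj(1) + 2*(sqrt(2) + 2)*conj(-1) + 2*(4)*conj(1) + 2*(2 - sqrt(2))*conj(-1) + 4*(0)*conj(-1) + 4*(-2)*conj(1)]
      = (1/16)[(10) + (-2) + (-4 - 2*sqrt(2)) + (8) + (-4 + 2*sqrt(2)) + (0) + (-8)] = 0/16 = 0
  <chi_rho, chi_5> = (1/16)[1*(10)*conj(2) + 1*(-2)*conj(-2) + 2*(sqrt(2) + 2)*conj(sqrt(2)) + 2*(4)*conj(0) + 2*(2 - sqrt(2))*conj(-sqrt(2)) + 4*(0)*conj(0) + 4*(-2)*conj(0)]
      = (1/16)[(20) + (4) + (4 + 4*sqrt(2)) + (0) + (4 - 4*sqrt(2)) + (0) + (0)] = 32/16 = 2
  <chi_rho, chi_6> = (1/16)[1*(10)*conj(2) + 1*(-2)*conj(2) + 2*(sqrt(2) + 2)*conj(0) + 2*(4)*conj(-2) + 2*(2 - sqrt(2))*conj(0) + 4*(0)*conj(0) + 4*(-2)*conj(0)]
      = (1/16)[(20) + (-4) + (0) + (-16) + (0) + (0) + (0)] = 0/16 = 0
  <chi_rho, chi_7> = (1/16)[1*(10)*conj(2) + 1*(-2)*conj(-2) + 2*(sqrt(2) + 2)*conj(-sqrt(2)) + 2*(4)*conj(0) + 2*(2 - sqrt(2))*conj(sqrt(2)) + 4*(0)*conj(0) + 4*(-2)*conj(0)]
      = (1/16)[(20) + (4) + (-4*sqrt(2) - 4) + (0) + (-4 + 4*sqrt(2)) + (0) + (0)] = 16/16 = 1
Dimension check: dim(rho) = sum (mult * dim) = 1*1 + 2*1 + 1*1 + 0*1 + 2*2 + 0*2 + 1*2 = 10 = chi_rho(e) = 10.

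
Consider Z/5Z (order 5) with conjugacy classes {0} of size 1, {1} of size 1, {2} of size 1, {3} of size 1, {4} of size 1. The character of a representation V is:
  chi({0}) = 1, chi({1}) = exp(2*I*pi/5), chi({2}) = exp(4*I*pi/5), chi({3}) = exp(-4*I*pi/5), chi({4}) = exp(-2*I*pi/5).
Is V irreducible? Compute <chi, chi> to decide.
Irreducible: <chi, chi> = 1.

Why: <chi, chi> = (1/|G|) sum_C |C| * |chi(C)|^2 = (1/5)[1*|1|^2 + 1*|exp(2*I*pi/5)|^2 + 1*|exp(4*I*pi/5)|^2 + 1*|exp(-4*I*pi/5)|^2 + 1*|exp(-2*I*pi/5)|^2]
  = (1/5)[(1) + (1) + (1) + (1) + (1)] = 5/5 = 1.
(Exp terms are combined using exp(i*s)*conj(exp(i*t)) = exp(i*(s-t)), and sums of them are collapsed using the identity that for every m > 1 the m distinct m-th roots of unity sum to 0, e.g. 1 + exp(2*I*pi/3) + exp(-2*I*pi/3) = 0.)
A character is irreducible iff <chi, chi> = 1, so this representation is irreducible.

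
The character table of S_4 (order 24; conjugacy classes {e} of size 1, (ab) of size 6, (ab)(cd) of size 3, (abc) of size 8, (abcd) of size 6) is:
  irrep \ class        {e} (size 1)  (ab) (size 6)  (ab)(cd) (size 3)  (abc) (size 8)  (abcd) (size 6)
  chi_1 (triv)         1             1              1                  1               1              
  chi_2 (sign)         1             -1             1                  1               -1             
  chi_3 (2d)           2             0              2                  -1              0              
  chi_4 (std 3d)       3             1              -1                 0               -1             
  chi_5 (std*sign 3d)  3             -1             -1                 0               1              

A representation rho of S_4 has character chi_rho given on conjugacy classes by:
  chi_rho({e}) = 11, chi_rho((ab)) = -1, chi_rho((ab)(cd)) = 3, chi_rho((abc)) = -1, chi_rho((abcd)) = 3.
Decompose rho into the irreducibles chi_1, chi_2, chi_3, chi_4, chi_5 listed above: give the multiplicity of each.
Multiplicities: chi_1: 1, chi_2: 0, chi_3: 2, chi_4: 0, chi_5: 2.

Argument: Use <chi_rho, chi> = (1/|G|) sum_C |C| * chi_rho(C) * conj(chi(C)) with |G| = 24 for each irreducible chi in the table:
  <chi_rho, chi_1> = (1/24)[1*(11)*conj(1) + 6*(-1)*conj(1) + 3*(3)*conj(1) + 8*(-1)*conj(1) + 6*(3)*conj(1)]
      = (1/24)[(11) + (-6) + (9) + (-8) + (18)] = 24/24 = 1
  <chi_rho, chi_2> = (1/24)[1*(11)*conj(1) + 6*(-1)*conj(-1) + 3*(3)*conj(1) + 8*(-1)*conj(1) + 6*(3)*conj(-1)]
      = (1/24)[(11) + (6) + (9) + (-8) + (-18)] = 0/24 = 0
  <chi_rho, chi_3> = (1/24)[1*(11)*conj(2) + 6*(-1)*conj(0) + 3*(3)*conj(2) + 8*(-1)*conj(-1) + 6*(3)*conj(0)]
      = (1/24)[(22) + (0) + (18) + (8) + (0)] = 48/24 = 2
  <chi_rho, chi_4> = (1/24)[1*(11)*conj(3) + 6*(-1)*conj(1) + 3*(3)*conj(-1) + 8*(-1)*conj(0) + 6*(3)*conj(-1)]
      = (1/24)[(33) + (-6) + (-9) + (0) + (-18)] = 0/24 = 0
  <chi_rho, chi_5> = (1/24)[1*(11)*conj(3) + 6*(-1)*conj(-1) + 3*(3)*conj(-1) + 8*(-1)*conj(0) + 6*(3)*conj(1)]
      = (1/24)[(33) + (6) + (-9) + (0) + (18)] = 48/24 = 2
Dimension check: dim(rho) = sum (mult * dim) = 1*1 + 0*1 + 2*2 + 0*3 + 2*3 = 11 = chi_rho(e) = 11.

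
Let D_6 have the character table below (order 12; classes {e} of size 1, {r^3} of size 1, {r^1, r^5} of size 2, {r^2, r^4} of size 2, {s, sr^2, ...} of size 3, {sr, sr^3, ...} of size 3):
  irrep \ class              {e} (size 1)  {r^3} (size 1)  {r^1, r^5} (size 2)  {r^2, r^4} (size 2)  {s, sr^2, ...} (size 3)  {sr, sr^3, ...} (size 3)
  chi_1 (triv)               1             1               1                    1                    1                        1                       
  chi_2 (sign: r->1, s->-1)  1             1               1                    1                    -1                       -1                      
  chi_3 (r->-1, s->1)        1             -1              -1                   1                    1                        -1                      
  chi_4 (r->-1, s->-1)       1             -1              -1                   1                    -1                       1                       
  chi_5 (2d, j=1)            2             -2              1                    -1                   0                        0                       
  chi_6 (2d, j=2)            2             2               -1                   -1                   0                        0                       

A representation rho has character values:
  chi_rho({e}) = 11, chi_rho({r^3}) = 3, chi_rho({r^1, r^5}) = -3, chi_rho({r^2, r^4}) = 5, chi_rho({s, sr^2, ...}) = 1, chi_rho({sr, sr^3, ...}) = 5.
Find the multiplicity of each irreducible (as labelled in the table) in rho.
Multiplicities: chi_1: 3, chi_2: 0, chi_3: 1, chi_4: 3, chi_5: 0, chi_6: 2.

Explanation: Use <chi_rho, chi> = (1/|G|) sum_C |C| * chi_rho(C) * conj(chi(C)) with |G| = 12 for each irreducible chi in the table:
  <chi_rho, chi_1> = (1/12)[1*(11)*conj(1) + 1*(3)*conj(1) + 2*(-3)*conj(1) + 2*(5)*conj(1) + 3*(1)*conj(1) + 3*(5)*conj(1)]
      = (1/12)[(11) + (3) + (-6) + (10) + (3) + (15)] = 36/12 = 3
  <chi_rho, chi_2> = (1/12)[1*(11)*conj(1) + 1*(3)*conj(1) + 2*(-3)*conj(1) + 2*(5)*conj(1) + 3*(1)*conj(-1) + 3*(5)*conj(-1)]
      = (1/12)[(11) + (3) + (-6) + (10) + (-3) + (-15)] = 0/12 = 0
  <chi_rho, chi_3> = (1/12)[1*(11)*conj(1) + 1*(3)*conj(-1) + 2*(-3)*conj(-1) + 2*(5)*conj(1) + 3*(1)*conj(1) + 3*(5)*conj(-1)]
      = (1/12)[(11) + (-3) + (6) + (10) + (3) + (-15)] = 12/12 = 1
  <chi_rho, chi_4> = (1/12)[1*(11)*conj(1) + 1*(3)*conj(-1) + 2*(-3)*conj(-1) + 2*(5)*conj(1) + 3*(1)*conj(-1) + 3*(5)*conj(1)]
      = (1/12)[(11) + (-3) + (6) + (10) + (-3) + (15)] = 36/12 = 3
  <chi_rho, chi_5> = (1/12)[1*(11)*conj(2) + 1*(3)*conj(-2) + 2*(-3)*conj(1) + 2*(5)*conj(-1) + 3*(1)*conj(0) + 3*(5)*conj(0)]
      = (1/12)[(22) + (-6) + (-6) + (-10) + (0) + (0)] = 0/12 = 0
  <chi_rho, chi_6> = (1/12)[1*(11)*conj(2) + 1*(3)*conj(2) + 2*(-3)*conj(-1) + 2*(5)*conj(-1) + 3*(1)*conj(0) + 3*(5)*conj(0)]
      = (1/12)[(22) + (6) + (6) + (-10) + (0) + (0)] = 24/12 = 2
Dimension check: dim(rho) = sum (mult * dim) = 3*1 + 0*1 + 1*1 + 3*1 + 0*2 + 2*2 = 11 = chi_rho(e) = 11.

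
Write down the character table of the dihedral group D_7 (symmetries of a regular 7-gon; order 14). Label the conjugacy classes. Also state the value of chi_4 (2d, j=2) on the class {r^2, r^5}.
Conjugacy classes: {e} of size 1, {r^1, r^6} of size 2, {r^2, r^5} of size 2, {r^3, r^4} of size 2, {s, sr, ..., sr^6} of size 7.
Character table:
  irrep \ class              {e} (size 1)  {r^1, r^6} (size 2)  {r^2, r^5} (size 2)  {r^3, r^4} (size 2)  {s, sr, ..., sr^6} (size 7)
  chi_1 (triv)               1             1                    1                    1                    1                          
  chi_2 (sign: r->1, s->-1)  1             1                    1                    1                    -1                         
  chi_3 (2d, j=1)            2             2*cos(2*pi/7)        -2*cos(3*pi/7)       -2*cos(pi/7)         0                          
  chi_4 (2d, j=2)            2             -2*cos(3*pi/7)       -2*cos(pi/7)         2*cos(2*pi/7)        0                          
  chi_5 (2d, j=3)            2             -2*cos(pi/7)         2*cos(2*pi/7)        -2*cos(3*pi/7)       0                          

Spot check: chi_4 (2d, j=2) on {r^2, r^5} = -2*cos(pi/7).

Explanation: D_7 has order 2*7 = 14 with 5 conjugacy classes, hence 5 irreducibles. Sum of squared dims 1 + 1 + 4 + 4 + 4 = 14 = |G|. Linear characters come from the abelianisation; the 2-dimensional irreps have character r^k -> 2*cos(2*pi*j*k/7), reflections -> 0.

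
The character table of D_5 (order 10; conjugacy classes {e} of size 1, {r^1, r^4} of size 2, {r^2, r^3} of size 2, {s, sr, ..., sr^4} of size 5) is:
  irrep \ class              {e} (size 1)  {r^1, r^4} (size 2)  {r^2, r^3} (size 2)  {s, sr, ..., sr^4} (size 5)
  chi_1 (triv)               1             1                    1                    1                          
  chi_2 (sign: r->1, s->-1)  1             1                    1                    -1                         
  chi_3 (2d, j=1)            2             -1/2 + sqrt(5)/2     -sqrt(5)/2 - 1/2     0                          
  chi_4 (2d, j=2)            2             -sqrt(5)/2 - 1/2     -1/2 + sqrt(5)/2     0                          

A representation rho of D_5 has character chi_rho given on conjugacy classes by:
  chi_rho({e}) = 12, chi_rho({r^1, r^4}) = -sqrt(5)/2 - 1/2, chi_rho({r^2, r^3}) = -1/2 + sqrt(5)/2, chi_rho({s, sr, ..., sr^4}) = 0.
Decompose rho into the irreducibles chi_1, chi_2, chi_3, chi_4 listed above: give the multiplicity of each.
Multiplicities: chi_1: 1, chi_2: 1, chi_3: 2, chi_4: 3.

Proof sketch: Use <chi_rho, chi> = (1/|G|) sum_C |C| * chi_rho(C) * conj(chi(C)) with |G| = 10 for each irreducible chi in the table:
  <chi_rho, chi_1> = (1/10)[1*(12)*conj(1) + 2*(-sqrt(5)/2 - 1/2)*conj(1) + 2*(-1/2 + sqrt(5)/2)*conj(1) + 5*(0)*conj(1)]
      = (1/10)[(12) + (-sqrt(5) - 1) + (-1 + sqrt(5)) + (0)] = 10/10 = 1
  <chi_rho, chi_2> = (1/10)[1*(12)*conj(1) + 2*(-sqrt(5)/2 - 1/2)*conj(1) + 2*(-1/2 + sqrt(5)/2)*conj(1) + 5*(0)*conj(-1)]
      = (1/10)[(12) + (-sqrt(5) - 1) + (-1 + sqrt(5)) + (0)] = 10/10 = 1
  <chi_rho, chi_3> = (1/10)[1*(12)*conj(2) + 2*(-sqrt(5)/2 - 1/2)*conj(-1/2 + sqrt(5)/2) + 2*(-1/2 + sqrt(5)/2)*conj(-sqrt(5)/2 - 1/2) + 5*(0)*conj(0)]
      = (1/10)[(24) + (-2) + (-2) + (0)] = 20/10 = 2
  <chi_rho, chi_4> = (1/10)[1*(12)*conj(2) + 2*(-sqrt(5)/2 - 1/2)*conj(-sqrt(5)/2 - 1/2) + 2*(-1/2 + sqrt(5)/2)*conj(-1/2 + sqrt(5)/2) + 5*(0)*conj(0)]
      = (1/10)[(24) + (sqrt(5) + 3) + (3 - sqrt(5)) + (0)] = 30/10 = 3
Dimension check: dim(rho) = sum (mult * dim) = 1*1 + 1*1 + 2*2 + 3*2 = 12 = chi_rho(e) = 12.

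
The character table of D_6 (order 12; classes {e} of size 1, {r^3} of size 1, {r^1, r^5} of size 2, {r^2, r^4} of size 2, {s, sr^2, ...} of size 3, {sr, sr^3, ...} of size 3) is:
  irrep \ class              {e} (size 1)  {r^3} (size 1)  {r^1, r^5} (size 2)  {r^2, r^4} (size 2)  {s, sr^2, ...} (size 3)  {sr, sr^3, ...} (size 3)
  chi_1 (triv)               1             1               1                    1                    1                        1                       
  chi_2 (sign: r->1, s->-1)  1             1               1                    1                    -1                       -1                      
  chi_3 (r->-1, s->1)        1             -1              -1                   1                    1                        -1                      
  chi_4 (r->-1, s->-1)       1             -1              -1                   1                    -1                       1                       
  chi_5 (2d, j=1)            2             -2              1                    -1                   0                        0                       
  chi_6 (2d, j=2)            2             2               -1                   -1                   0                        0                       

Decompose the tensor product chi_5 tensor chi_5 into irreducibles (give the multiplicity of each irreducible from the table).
chi_5 tensor chi_5 = chi_1 + chi_2 + chi_6 (all other irreducibles have multiplicity 0).

Solution. The character of a tensor product is the pointwise product (chi_5 * chi_5)(C) = chi_5(C) * chi_5(C):
  {e}: (2)*(2), {r^3}: (-2)*(-2), {r^1, r^5}: (1)*(1), {r^2, r^4}: (-1)*(-1), {s, sr^2, ...}: (0)*(0), {sr, sr^3, ...}: (0)*(0)
so (chi_5 * chi_5) takes values
  {e} -> 4, {r^3} -> 4, {r^1, r^5} -> 1, {r^2, r^4} -> 1, {s, sr^2, ...} -> 0, {sr, sr^3, ...} -> 0.
Now take the inner product of this character with each irreducible chi from the table, <chi_5*chi_5, chi> = (1/12) sum_C |C| (chi_5*chi_5)(C) conj(chi(C)):
  <chi_5*chi_5, chi_1> = (1/12)[1*(4)*conj(1) + 1*(4)*conj(1) + 2*(1)*conj(1) + 2*(1)*conj(1) + 3*(0)*conj(1) + 3*(0)*conj(1)]
      = (1/12)[(4) + (4) + (2) + (2) + (0) + (0)] = 12/12 = 1
  <chi_5*chi_5, chi_2> = (1/12)[1*(4)*conj(1) + 1*(4)*conj(1) + 2*(1)*conj(1) + 2*(1)*conj(1) + 3*(0)*conj(-1) + 3*(0)*conj(-1)]
      = (1/12)[(4) + (4) + (2) + (2) + (0) + (0)] = 12/12 = 1
  <chi_5*chi_5, chi_3> = (1/12)[1*(4)*conj(1) + 1*(4)*conj(-1) + 2*(1)*conj(-1) + 2*(1)*conj(1) + 3*(0)*conj(1) + 3*(0)*conj(-1)]
      = (1/12)[(4) + (-4) + (-2) + (2) + (0) + (0)] = 0/12 = 0
  <chi_5*chi_5, chi_4> = (1/12)[1*(4)*conj(1) + 1*(4)*conj(-1) + 2*(1)*conj(-1) + 2*(1)*conj(1) + 3*(0)*conj(-1) + 3*(0)*conj(1)]
      = (1/12)[(4) + (-4) + (-2) + (2) + (0) + (0)] = 0/12 = 0
  <chi_5*chi_5, chi_5> = (1/12)[1*(4)*conj(2) + 1*(4)*conj(-2) + 2*(1)*conj(1) + 2*(1)*conj(-1) + 3*(0)*conj(0) + 3*(0)*conj(0)]
      = (1/12)[(8) + (-8) + (2) + (-2) + (0) + (0)] = 0/12 = 0
  <chi_5*chi_5, chi_6> = (1/12)[1*(4)*conj(2) + 1*(4)*conj(2) + 2*(1)*conj(-1) + 2*(1)*conj(-1) + 3*(0)*conj(0) + 3*(0)*conj(0)]
      = (1/12)[(8) + (8) + (-2) + (-2) + (0) + (0)] = 12/12 = 1
Hence the multiplicities are chi_1: 1, chi_2: 1, chi_6: 1. Dimension check: dim(chi_5)*dim(chi_5) = 2*2 = 4 and sum (mult * dim) = 1*1 + 1*1 + 1*2 = 4.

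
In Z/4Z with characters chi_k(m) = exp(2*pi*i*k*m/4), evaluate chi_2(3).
chi_2(3) = zeta_4^6 = -1

Proof sketch: chi_2(3) = zeta_4^(2*3) = zeta_4^6. Since zeta_4^4 = 1, this equals zeta_4^2 = exp(2*pi*i*2/4) = -1.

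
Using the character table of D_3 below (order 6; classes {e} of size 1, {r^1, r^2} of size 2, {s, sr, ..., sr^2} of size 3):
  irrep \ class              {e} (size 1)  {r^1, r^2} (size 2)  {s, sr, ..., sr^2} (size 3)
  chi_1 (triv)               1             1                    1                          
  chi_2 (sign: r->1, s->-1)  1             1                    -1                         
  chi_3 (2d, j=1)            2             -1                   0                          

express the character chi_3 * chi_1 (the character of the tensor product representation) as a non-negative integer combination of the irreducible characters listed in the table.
chi_3 tensor chi_1 = chi_3 (all other irreducibles have multiplicity 0).

Justification: The character of a tensor product is the pointwise product (chi_3 * chi_1)(C) = chi_3(C) * chi_1(C):
  {e}: (2)*(1), {r^1, r^2}: (-1)*(1), {s, sr, ..., sr^2}: (0)*(1)
so (chi_3 * chi_1) takes values
  {e} -> 2, {r^1, r^2} -> -1, {s, sr, ..., sr^2} -> 0.
Now take the inner product of this character with each irreducible chi from the table, <chi_3*chi_1, chi> = (1/6) sum_C |C| (chi_3*chi_1)(C) conj(chi(C)):
  <chi_3*chi_1, chi_1> = (1/6)[1*(2)*conj(1) + 2*(-1)*conj(1) + 3*(0)*conj(1)]
      = (1/6)[(2) + (-2) + (0)] = 0/6 = 0
  <chi_3*chi_1, chi_2> = (1/6)[1*(2)*conj(1) + 2*(-1)*conj(1) + 3*(0)*conj(-1)]
      = (1/6)[(2) + (-2) + (0)] = 0/6 = 0
  <chi_3*chi_1, chi_3> = (1/6)[1*(2)*conj(2) + 2*(-1)*conj(-1) + 3*(0)*conj(0)]
      = (1/6)[(4) + (2) + (0)] = 6/6 = 1
Hence the multiplicities are chi_3: 1. Dimension check: dim(chi_3)*dim(chi_1) = 2*1 = 2 and sum (mult * dim) = 1*2 = 2.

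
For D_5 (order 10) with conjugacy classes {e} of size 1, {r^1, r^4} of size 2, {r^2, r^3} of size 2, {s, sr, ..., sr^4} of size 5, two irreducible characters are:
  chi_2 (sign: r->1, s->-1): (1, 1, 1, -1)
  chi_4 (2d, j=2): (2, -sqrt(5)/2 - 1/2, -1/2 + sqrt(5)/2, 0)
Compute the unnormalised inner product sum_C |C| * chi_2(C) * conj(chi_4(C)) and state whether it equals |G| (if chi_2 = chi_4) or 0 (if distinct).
Sum = 0; so <chi_2, chi_4> = 0 (distinct irreducibles are orthogonal).

Proof sketch: Compute term by term over conjugacy classes (|C| * chi_2(C) * conj(chi_4(C))):
  1*(1)*conj(2) + 2*(1)*conj(-sqrt(5)/2 - 1/2) + 2*(1)*conj(-1/2 + sqrt(5)/2) + 5*(-1)*conj(0)
  = (2) + (-sqrt(5) - 1) + (-1 + sqrt(5)) + (0)
  = 0.
Dividing by |G| = 10 gives 0/10 = 0, matching the row-orthogonality relation <chi_2, chi_4> = [chi_2 = chi_4].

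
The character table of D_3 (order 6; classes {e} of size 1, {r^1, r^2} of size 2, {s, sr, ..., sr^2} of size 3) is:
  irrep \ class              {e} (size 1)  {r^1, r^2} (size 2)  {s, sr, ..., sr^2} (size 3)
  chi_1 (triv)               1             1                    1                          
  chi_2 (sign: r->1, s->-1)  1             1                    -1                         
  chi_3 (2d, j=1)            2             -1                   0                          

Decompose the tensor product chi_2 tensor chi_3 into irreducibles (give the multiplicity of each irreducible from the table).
chi_2 tensor chi_3 = chi_3 (all other irreducibles have multiplicity 0).

Derivation: The character of a tensor product is the pointwise product (chi_2 * chi_3)(C) = chi_2(C) * chi_3(C):
  {e}: (1)*(2), {r^1, r^2}: (1)*(-1), {s, sr, ..., sr^2}: (-1)*(0)
so (chi_2 * chi_3) takes values
  {e} -> 2, {r^1, r^2} -> -1, {s, sr, ..., sr^2} -> 0.
Now take the inner product of this character with each irreducible chi from the table, <chi_2*chi_3, chi> = (1/6) sum_C |C| (chi_2*chi_3)(C) conj(chi(C)):
  <chi_2*chi_3, chi_1> = (1/6)[1*(2)*conj(1) + 2*(-1)*conj(1) + 3*(0)*conj(1)]
      = (1/6)[(2) + (-2) + (0)] = 0/6 = 0
  <chi_2*chi_3, chi_2> = (1/6)[1*(2)*conj(1) + 2*(-1)*conj(1) + 3*(0)*conj(-1)]
      = (1/6)[(2) + (-2) + (0)] = 0/6 = 0
  <chi_2*chi_3, chi_3> = (1/6)[1*(2)*conj(2) + 2*(-1)*conj(-1) + 3*(0)*conj(0)]
      = (1/6)[(4) + (2) + (0)] = 6/6 = 1
Hence the multiplicities are chi_3: 1. Dimension check: dim(chi_2)*dim(chi_3) = 1*2 = 2 and sum (mult * dim) = 1*2 = 2.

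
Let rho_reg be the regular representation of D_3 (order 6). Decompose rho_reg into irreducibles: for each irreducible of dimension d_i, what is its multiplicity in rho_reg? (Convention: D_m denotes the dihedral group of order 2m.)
Each irreducible V_i of dimension d_i appears with multiplicity d_i, i.e. rho_reg = (direct sum over all irreducibles V_i) d_i V_i. The irreducible dimensions for D_3 are 1, 1, 2: 2 irreducibles of dimension 1, each with multiplicity 1; 1 irreducible of dimension 2, with multiplicity 2. Total dimension 2*1*1 + 1*2*2 = 6 = |G|.

Proof sketch: General theorem: in the regular representation of a finite group G, each irreducible appears with multiplicity equal to its dimension. Check: dim(rho_reg) = sum d_i^2 = 1 + 1 + 4 = 6 = |G|.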